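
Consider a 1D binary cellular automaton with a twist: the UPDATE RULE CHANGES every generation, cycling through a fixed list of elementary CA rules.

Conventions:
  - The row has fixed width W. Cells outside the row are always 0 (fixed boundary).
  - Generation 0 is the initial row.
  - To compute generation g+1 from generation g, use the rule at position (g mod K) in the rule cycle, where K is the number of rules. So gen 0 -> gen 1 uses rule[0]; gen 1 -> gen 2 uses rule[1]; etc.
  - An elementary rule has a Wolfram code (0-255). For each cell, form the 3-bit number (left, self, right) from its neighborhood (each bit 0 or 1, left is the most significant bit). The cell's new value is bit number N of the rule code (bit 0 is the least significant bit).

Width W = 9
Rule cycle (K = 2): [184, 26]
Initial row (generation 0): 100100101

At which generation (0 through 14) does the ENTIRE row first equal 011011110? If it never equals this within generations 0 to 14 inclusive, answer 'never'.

Gen 0: 100100101
Gen 1 (rule 184): 010010010
Gen 2 (rule 26): 101101101
Gen 3 (rule 184): 011011010
Gen 4 (rule 26): 110010001
Gen 5 (rule 184): 101001000
Gen 6 (rule 26): 000110100
Gen 7 (rule 184): 000101010
Gen 8 (rule 26): 001000001
Gen 9 (rule 184): 000100000
Gen 10 (rule 26): 001010000
Gen 11 (rule 184): 000101000
Gen 12 (rule 26): 001000100
Gen 13 (rule 184): 000100010
Gen 14 (rule 26): 001010101

Answer: never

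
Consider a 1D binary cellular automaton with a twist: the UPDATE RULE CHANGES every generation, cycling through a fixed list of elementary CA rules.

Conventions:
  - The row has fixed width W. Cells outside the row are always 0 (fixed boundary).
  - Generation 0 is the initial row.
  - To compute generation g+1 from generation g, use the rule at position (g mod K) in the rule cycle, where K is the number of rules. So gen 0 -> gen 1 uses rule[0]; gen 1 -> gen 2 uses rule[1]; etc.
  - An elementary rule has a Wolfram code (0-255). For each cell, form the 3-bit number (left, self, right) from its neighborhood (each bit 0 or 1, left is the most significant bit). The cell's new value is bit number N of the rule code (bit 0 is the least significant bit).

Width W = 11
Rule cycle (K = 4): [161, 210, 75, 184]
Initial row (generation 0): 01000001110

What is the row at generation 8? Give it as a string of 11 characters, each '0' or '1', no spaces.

Answer: 00001111010

Derivation:
Gen 0: 01000001110
Gen 1 (rule 161): 00011100100
Gen 2 (rule 210): 00101111010
Gen 3 (rule 75): 11001001000
Gen 4 (rule 184): 10100100100
Gen 5 (rule 161): 01000000001
Gen 6 (rule 210): 10100000010
Gen 7 (rule 75): 00001111100
Gen 8 (rule 184): 00001111010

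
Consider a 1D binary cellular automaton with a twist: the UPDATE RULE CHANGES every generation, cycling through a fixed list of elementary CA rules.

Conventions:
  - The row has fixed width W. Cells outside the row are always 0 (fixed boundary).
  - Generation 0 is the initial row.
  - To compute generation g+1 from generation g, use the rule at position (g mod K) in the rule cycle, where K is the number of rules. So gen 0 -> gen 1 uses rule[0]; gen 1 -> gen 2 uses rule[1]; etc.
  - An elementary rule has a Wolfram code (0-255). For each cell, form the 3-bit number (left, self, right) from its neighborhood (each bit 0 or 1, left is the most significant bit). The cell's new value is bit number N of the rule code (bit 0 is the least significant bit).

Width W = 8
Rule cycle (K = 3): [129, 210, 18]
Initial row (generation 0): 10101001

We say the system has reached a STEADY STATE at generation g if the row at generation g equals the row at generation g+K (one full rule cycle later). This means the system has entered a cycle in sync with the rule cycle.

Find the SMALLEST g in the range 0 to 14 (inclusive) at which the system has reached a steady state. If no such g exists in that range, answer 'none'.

Answer: 6

Derivation:
Gen 0: 10101001
Gen 1 (rule 129): 00000000
Gen 2 (rule 210): 00000000
Gen 3 (rule 18): 00000000
Gen 4 (rule 129): 11111111
Gen 5 (rule 210): 01111111
Gen 6 (rule 18): 10000000
Gen 7 (rule 129): 00111111
Gen 8 (rule 210): 01011111
Gen 9 (rule 18): 10000000
Gen 10 (rule 129): 00111111
Gen 11 (rule 210): 01011111
Gen 12 (rule 18): 10000000
Gen 13 (rule 129): 00111111
Gen 14 (rule 210): 01011111
Gen 15 (rule 18): 10000000
Gen 16 (rule 129): 00111111
Gen 17 (rule 210): 01011111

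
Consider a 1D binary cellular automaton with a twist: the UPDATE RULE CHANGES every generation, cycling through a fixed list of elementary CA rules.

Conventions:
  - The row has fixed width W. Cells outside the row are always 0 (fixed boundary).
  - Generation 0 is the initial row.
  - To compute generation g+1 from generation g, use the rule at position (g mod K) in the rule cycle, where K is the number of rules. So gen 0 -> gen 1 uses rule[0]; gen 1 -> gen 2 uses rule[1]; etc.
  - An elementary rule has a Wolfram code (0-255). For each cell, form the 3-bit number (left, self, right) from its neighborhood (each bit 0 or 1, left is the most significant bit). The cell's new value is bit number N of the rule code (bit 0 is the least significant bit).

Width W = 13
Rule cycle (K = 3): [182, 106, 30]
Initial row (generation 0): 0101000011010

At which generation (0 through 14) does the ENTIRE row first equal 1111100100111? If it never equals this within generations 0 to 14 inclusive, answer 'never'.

Answer: 1

Derivation:
Gen 0: 0101000011010
Gen 1 (rule 182): 1111100100111
Gen 2 (rule 106): 1000101001101
Gen 3 (rule 30): 1101101111001
Gen 4 (rule 182): 0010010110111
Gen 5 (rule 106): 0100101111101
Gen 6 (rule 30): 1111101000001
Gen 7 (rule 182): 0111011100011
Gen 8 (rule 106): 1101110100111
Gen 9 (rule 30): 1001000111100
Gen 10 (rule 182): 1111101011010
Gen 11 (rule 106): 1000110111100
Gen 12 (rule 30): 1101100100010
Gen 13 (rule 182): 0010011110111
Gen 14 (rule 106): 0100110011101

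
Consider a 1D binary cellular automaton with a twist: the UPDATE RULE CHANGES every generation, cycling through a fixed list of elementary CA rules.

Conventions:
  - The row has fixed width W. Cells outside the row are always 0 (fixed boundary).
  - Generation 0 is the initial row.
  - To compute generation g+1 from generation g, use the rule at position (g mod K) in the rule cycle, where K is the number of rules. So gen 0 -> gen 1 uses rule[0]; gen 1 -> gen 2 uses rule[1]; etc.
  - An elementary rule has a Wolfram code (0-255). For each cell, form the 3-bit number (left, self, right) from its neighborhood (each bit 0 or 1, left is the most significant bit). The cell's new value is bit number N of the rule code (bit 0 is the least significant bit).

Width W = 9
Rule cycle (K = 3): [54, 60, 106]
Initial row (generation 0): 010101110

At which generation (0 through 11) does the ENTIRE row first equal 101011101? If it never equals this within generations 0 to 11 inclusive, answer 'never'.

Gen 0: 010101110
Gen 1 (rule 54): 111110001
Gen 2 (rule 60): 100001001
Gen 3 (rule 106): 000010010
Gen 4 (rule 54): 000111111
Gen 5 (rule 60): 000100000
Gen 6 (rule 106): 001000000
Gen 7 (rule 54): 011100000
Gen 8 (rule 60): 010010000
Gen 9 (rule 106): 100100000
Gen 10 (rule 54): 111110000
Gen 11 (rule 60): 100001000

Answer: never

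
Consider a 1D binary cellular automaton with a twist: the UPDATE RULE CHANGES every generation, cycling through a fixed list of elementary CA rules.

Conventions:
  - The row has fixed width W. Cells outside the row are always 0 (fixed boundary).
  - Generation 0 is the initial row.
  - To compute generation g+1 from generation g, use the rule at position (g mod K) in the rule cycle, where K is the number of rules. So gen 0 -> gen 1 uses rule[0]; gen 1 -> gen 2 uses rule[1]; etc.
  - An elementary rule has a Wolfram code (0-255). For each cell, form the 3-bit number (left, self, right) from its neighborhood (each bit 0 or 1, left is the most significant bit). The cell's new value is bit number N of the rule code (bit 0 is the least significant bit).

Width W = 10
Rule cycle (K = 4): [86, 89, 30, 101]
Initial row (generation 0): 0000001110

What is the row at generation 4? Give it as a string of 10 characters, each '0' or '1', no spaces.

Gen 0: 0000001110
Gen 1 (rule 86): 0000010011
Gen 2 (rule 89): 1111001011
Gen 3 (rule 30): 1000111010
Gen 4 (rule 101): 1010001110

Answer: 1010001110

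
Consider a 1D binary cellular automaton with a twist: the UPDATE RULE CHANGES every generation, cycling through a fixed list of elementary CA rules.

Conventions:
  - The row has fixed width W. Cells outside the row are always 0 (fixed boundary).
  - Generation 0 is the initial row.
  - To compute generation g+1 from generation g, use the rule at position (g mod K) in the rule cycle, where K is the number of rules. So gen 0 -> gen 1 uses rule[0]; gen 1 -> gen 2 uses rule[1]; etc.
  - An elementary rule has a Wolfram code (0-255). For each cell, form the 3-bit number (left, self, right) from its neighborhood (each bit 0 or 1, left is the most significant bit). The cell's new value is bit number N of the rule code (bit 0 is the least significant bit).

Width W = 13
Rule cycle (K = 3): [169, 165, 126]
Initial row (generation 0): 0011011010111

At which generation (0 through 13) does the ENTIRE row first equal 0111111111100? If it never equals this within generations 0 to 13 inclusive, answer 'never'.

Gen 0: 0011011010111
Gen 1 (rule 169): 1010110101110
Gen 2 (rule 165): 1111001110100
Gen 3 (rule 126): 1001111011110
Gen 4 (rule 169): 0001110111100
Gen 5 (rule 165): 1100101011001
Gen 6 (rule 126): 1111111111111
Gen 7 (rule 169): 1111111111110
Gen 8 (rule 165): 0111111111100
Gen 9 (rule 126): 1100000000110
Gen 10 (rule 169): 1001111110100
Gen 11 (rule 165): 1000111101101
Gen 12 (rule 126): 1101100111111
Gen 13 (rule 169): 1011000111110

Answer: 8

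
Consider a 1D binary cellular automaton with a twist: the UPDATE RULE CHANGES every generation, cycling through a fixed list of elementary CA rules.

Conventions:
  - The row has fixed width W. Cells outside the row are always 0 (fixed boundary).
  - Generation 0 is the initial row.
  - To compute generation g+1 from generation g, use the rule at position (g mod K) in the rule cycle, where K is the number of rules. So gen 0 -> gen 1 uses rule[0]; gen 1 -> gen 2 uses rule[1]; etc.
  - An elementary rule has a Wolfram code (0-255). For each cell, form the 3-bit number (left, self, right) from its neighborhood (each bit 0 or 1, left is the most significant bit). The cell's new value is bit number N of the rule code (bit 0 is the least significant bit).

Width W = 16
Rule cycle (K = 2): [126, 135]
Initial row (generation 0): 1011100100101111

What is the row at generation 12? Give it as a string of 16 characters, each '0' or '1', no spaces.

Answer: 1101100111100000

Derivation:
Gen 0: 1011100100101111
Gen 1 (rule 126): 1110111111111001
Gen 2 (rule 135): 0100011111110011
Gen 3 (rule 126): 1110110000011111
Gen 4 (rule 135): 0100000111101110
Gen 5 (rule 126): 1110001100111011
Gen 6 (rule 135): 0100110001010000
Gen 7 (rule 126): 1111111011111000
Gen 8 (rule 135): 0111110001110011
Gen 9 (rule 126): 1100011011011111
Gen 10 (rule 135): 0001100000001110
Gen 11 (rule 126): 0011110000011011
Gen 12 (rule 135): 1101100111100000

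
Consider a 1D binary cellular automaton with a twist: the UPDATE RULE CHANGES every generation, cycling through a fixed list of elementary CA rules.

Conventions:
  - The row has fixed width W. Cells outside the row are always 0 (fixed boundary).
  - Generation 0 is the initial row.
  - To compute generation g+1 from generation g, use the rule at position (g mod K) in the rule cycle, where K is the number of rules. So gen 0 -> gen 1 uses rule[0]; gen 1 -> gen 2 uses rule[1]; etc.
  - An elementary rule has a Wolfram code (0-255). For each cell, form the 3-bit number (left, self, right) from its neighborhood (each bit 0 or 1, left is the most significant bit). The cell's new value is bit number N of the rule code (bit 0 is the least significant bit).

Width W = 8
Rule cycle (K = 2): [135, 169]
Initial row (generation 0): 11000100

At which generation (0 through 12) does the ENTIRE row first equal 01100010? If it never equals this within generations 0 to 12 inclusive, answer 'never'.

Answer: 6

Derivation:
Gen 0: 11000100
Gen 1 (rule 135): 00011101
Gen 2 (rule 169): 11011010
Gen 3 (rule 135): 00000010
Gen 4 (rule 169): 11111000
Gen 5 (rule 135): 01110011
Gen 6 (rule 169): 01100010
Gen 7 (rule 135): 10001110
Gen 8 (rule 169): 00101100
Gen 9 (rule 135): 11100001
Gen 10 (rule 169): 11001100
Gen 11 (rule 135): 00010001
Gen 12 (rule 169): 11000100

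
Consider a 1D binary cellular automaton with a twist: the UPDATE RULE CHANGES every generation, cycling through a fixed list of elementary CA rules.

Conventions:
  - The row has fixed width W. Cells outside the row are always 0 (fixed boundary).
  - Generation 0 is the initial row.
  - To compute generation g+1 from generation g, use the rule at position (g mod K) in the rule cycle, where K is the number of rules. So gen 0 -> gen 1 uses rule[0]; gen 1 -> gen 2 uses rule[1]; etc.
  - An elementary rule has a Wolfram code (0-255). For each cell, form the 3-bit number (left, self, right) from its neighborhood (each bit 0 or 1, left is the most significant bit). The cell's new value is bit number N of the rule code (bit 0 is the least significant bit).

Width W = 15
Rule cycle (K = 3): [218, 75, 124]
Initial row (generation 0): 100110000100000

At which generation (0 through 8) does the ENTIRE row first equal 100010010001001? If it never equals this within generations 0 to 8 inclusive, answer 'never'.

Gen 0: 100110000100000
Gen 1 (rule 218): 011111001010000
Gen 2 (rule 75): 110001010000111
Gen 3 (rule 124): 111001111000101
Gen 4 (rule 218): 111111111101000
Gen 5 (rule 75): 100000000100011
Gen 6 (rule 124): 110000000110011
Gen 7 (rule 218): 111000001111111
Gen 8 (rule 75): 101011111000001

Answer: never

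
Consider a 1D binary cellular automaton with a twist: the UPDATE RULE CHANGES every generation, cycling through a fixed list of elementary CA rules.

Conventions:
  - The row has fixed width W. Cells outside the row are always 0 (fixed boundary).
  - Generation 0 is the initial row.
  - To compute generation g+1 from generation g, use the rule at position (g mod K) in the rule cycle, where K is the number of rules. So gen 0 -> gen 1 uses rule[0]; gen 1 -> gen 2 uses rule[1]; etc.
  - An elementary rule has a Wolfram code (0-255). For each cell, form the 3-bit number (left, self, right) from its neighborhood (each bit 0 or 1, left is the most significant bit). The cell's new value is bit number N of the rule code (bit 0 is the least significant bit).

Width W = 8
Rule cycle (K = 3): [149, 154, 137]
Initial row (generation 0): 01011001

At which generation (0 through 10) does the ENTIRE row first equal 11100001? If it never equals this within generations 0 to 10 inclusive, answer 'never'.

Answer: 6

Derivation:
Gen 0: 01011001
Gen 1 (rule 149): 01000101
Gen 2 (rule 154): 10101000
Gen 3 (rule 137): 00000011
Gen 4 (rule 149): 11111000
Gen 5 (rule 154): 11110100
Gen 6 (rule 137): 11100001
Gen 7 (rule 149): 01011101
Gen 8 (rule 154): 10011000
Gen 9 (rule 137): 00010011
Gen 10 (rule 149): 11011000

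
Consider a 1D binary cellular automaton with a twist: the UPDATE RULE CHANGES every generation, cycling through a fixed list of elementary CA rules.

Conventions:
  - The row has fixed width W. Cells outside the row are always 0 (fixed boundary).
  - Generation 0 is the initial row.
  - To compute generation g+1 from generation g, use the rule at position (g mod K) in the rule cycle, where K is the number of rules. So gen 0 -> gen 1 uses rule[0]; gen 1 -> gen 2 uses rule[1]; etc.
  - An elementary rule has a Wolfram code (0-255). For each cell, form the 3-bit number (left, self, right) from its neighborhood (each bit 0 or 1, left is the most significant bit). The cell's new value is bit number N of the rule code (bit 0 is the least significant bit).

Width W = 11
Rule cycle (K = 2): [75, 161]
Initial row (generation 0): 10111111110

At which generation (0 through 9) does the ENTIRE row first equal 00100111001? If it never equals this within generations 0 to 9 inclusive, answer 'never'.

Answer: 5

Derivation:
Gen 0: 10111111110
Gen 1 (rule 75): 00100000010
Gen 2 (rule 161): 10001111000
Gen 3 (rule 75): 00111001011
Gen 4 (rule 161): 10010000100
Gen 5 (rule 75): 00100111001
Gen 6 (rule 161): 10000010000
Gen 7 (rule 75): 00111100111
Gen 8 (rule 161): 10011000010
Gen 9 (rule 75): 00111011100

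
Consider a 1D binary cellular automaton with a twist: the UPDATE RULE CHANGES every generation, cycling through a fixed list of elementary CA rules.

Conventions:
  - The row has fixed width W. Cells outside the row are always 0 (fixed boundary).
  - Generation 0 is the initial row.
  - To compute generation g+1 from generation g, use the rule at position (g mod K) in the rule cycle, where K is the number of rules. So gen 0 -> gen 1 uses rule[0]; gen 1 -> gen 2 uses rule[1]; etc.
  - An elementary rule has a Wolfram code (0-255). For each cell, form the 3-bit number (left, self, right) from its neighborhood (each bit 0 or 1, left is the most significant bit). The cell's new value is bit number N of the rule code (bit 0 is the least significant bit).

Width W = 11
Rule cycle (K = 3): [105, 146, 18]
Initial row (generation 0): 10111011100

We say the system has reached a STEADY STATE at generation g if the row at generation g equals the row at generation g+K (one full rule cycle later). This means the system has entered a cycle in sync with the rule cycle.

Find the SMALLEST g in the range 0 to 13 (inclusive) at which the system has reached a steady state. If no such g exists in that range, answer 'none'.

Answer: 9

Derivation:
Gen 0: 10111011100
Gen 1 (rule 105): 01101110101
Gen 2 (rule 146): 10000100000
Gen 3 (rule 18): 01001010000
Gen 4 (rule 105): 00000100111
Gen 5 (rule 146): 00001011010
Gen 6 (rule 18): 00010000001
Gen 7 (rule 105): 11000111100
Gen 8 (rule 146): 00101011010
Gen 9 (rule 18): 01000000001
Gen 10 (rule 105): 00011111100
Gen 11 (rule 146): 00101111010
Gen 12 (rule 18): 01000000001
Gen 13 (rule 105): 00011111100
Gen 14 (rule 146): 00101111010
Gen 15 (rule 18): 01000000001
Gen 16 (rule 105): 00011111100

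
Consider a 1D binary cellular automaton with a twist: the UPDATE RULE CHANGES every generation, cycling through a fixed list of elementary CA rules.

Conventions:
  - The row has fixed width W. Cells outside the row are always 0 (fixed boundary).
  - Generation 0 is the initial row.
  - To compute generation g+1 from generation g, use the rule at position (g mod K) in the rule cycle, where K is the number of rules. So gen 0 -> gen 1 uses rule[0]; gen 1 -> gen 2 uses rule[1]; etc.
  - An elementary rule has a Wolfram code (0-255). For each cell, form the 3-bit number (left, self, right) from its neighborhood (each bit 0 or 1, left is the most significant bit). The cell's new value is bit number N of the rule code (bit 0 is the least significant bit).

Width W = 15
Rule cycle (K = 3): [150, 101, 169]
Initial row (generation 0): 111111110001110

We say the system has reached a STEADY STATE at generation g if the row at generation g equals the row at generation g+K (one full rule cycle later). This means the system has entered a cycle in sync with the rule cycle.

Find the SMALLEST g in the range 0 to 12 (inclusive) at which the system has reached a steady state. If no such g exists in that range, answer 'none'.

Gen 0: 111111110001110
Gen 1 (rule 150): 011111101010101
Gen 2 (rule 101): 000000111111111
Gen 3 (rule 169): 111110111111110
Gen 4 (rule 150): 011100011111101
Gen 5 (rule 101): 000101000000111
Gen 6 (rule 169): 110010011110110
Gen 7 (rule 150): 001111101100001
Gen 8 (rule 101): 100000110101101
Gen 9 (rule 169): 001110101011010
Gen 10 (rule 150): 010100101000011
Gen 11 (rule 101): 011100111011001
Gen 12 (rule 169): 011000110110000
Gen 13 (rule 150): 100101000001000
Gen 14 (rule 101): 100111011101011
Gen 15 (rule 169): 000110111010110

Answer: none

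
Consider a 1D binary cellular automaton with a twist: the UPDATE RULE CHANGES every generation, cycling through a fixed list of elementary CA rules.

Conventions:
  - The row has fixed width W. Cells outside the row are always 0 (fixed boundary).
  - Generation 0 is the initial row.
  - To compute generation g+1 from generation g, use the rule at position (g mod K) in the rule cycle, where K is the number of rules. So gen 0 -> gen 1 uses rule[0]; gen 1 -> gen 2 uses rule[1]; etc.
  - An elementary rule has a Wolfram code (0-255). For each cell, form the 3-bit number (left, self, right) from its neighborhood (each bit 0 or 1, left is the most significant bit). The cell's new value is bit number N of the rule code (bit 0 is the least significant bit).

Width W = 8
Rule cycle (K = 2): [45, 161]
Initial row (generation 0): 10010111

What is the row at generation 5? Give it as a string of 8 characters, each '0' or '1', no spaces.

Gen 0: 10010111
Gen 1 (rule 45): 10011100
Gen 2 (rule 161): 00001001
Gen 3 (rule 45): 11101001
Gen 4 (rule 161): 01010000
Gen 5 (rule 45): 01110111

Answer: 01110111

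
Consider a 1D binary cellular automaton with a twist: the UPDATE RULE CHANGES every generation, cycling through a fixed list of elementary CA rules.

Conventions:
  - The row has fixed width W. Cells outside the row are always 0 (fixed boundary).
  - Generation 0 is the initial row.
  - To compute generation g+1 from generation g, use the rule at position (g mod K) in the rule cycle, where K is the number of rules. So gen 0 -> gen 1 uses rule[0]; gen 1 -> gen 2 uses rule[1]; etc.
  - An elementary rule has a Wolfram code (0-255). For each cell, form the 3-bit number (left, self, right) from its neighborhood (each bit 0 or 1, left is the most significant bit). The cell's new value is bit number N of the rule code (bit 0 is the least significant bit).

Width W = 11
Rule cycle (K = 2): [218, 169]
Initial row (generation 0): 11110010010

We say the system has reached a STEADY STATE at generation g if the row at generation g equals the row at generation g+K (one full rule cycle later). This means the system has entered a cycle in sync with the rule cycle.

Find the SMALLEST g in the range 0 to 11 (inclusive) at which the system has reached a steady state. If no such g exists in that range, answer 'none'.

Gen 0: 11110010010
Gen 1 (rule 218): 11111101101
Gen 2 (rule 169): 11111011010
Gen 3 (rule 218): 11111011001
Gen 4 (rule 169): 11110110000
Gen 5 (rule 218): 11110111000
Gen 6 (rule 169): 11101110011
Gen 7 (rule 218): 11101111111
Gen 8 (rule 169): 11011111110
Gen 9 (rule 218): 11011111111
Gen 10 (rule 169): 10111111110
Gen 11 (rule 218): 00111111111
Gen 12 (rule 169): 10111111110
Gen 13 (rule 218): 00111111111

Answer: 10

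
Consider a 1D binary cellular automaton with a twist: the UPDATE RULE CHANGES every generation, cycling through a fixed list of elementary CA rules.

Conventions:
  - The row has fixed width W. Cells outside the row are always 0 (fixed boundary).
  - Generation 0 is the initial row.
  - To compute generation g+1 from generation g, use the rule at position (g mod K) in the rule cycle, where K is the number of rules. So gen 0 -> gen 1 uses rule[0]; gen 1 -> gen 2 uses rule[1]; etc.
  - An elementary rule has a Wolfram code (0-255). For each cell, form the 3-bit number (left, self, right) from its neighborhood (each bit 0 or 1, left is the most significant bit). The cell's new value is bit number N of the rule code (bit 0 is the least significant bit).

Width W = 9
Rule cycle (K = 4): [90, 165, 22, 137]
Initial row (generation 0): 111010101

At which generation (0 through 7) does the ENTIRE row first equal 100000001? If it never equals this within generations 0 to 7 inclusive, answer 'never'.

Gen 0: 111010101
Gen 1 (rule 90): 101000000
Gen 2 (rule 165): 111011111
Gen 3 (rule 22): 000000000
Gen 4 (rule 137): 111111111
Gen 5 (rule 90): 100000001
Gen 6 (rule 165): 101111101
Gen 7 (rule 22): 100000001

Answer: 5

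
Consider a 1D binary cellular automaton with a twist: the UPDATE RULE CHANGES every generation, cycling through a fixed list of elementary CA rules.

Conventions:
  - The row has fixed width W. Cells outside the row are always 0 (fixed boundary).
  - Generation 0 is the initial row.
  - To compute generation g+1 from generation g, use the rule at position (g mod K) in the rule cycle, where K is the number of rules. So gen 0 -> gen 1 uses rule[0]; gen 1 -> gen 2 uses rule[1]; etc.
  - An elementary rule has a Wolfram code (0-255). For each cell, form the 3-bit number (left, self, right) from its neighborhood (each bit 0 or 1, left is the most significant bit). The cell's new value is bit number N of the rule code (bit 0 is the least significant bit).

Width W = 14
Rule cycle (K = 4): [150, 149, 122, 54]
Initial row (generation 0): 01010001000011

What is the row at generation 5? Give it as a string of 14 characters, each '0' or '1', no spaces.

Answer: 00001011101100

Derivation:
Gen 0: 01010001000011
Gen 1 (rule 150): 11011011100100
Gen 2 (rule 149): 00000001010111
Gen 3 (rule 122): 00000010101101
Gen 4 (rule 54): 00000111110011
Gen 5 (rule 150): 00001011101100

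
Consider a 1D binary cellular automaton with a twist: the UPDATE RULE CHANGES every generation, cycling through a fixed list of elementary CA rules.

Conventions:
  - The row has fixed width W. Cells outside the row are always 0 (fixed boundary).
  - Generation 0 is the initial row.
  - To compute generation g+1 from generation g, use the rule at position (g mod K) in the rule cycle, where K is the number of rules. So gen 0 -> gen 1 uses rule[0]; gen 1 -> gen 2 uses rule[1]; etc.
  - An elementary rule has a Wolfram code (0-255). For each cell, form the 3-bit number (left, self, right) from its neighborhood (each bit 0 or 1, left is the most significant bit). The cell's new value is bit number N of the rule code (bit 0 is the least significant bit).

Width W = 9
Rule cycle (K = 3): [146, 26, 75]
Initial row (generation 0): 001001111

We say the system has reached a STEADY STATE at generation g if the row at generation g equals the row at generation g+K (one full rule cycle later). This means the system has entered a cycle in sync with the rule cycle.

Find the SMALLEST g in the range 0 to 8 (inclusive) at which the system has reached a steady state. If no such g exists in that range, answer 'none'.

Gen 0: 001001111
Gen 1 (rule 146): 010110110
Gen 2 (rule 26): 100100101
Gen 3 (rule 75): 001001000
Gen 4 (rule 146): 010110100
Gen 5 (rule 26): 100100010
Gen 6 (rule 75): 001001100
Gen 7 (rule 146): 010110010
Gen 8 (rule 26): 100101101
Gen 9 (rule 75): 001001100
Gen 10 (rule 146): 010110010
Gen 11 (rule 26): 100101101

Answer: 6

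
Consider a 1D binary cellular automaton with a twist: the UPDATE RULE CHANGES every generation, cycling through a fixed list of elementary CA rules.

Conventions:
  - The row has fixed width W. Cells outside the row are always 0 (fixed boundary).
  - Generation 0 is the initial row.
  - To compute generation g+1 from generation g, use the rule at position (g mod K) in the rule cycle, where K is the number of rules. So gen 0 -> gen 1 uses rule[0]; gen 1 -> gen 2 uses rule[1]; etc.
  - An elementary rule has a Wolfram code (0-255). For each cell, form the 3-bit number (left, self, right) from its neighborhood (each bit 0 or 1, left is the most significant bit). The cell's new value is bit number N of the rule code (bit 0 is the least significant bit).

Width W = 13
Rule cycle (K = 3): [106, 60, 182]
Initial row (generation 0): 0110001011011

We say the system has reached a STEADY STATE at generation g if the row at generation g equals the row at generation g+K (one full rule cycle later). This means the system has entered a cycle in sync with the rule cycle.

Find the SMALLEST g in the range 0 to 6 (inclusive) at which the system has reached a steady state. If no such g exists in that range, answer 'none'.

Gen 0: 0110001011011
Gen 1 (rule 106): 1110010111111
Gen 2 (rule 60): 1001011100000
Gen 3 (rule 182): 1111101010000
Gen 4 (rule 106): 1000110100000
Gen 5 (rule 60): 1100101110000
Gen 6 (rule 182): 0011110101000
Gen 7 (rule 106): 0110011010000
Gen 8 (rule 60): 0101010111000
Gen 9 (rule 182): 1111111010100

Answer: none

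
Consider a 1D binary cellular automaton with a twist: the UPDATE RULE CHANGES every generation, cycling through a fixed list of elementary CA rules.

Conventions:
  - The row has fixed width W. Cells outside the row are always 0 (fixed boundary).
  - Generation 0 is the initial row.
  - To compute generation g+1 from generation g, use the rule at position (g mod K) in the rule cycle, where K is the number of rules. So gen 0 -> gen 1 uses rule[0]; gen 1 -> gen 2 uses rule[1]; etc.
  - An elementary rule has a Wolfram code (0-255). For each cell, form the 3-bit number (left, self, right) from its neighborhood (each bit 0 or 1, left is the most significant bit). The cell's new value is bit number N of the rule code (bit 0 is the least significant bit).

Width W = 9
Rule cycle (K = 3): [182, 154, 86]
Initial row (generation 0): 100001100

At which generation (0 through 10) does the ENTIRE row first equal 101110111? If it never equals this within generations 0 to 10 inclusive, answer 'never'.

Gen 0: 100001100
Gen 1 (rule 182): 110010010
Gen 2 (rule 154): 101101101
Gen 3 (rule 86): 100100101
Gen 4 (rule 182): 111111111
Gen 5 (rule 154): 111111110
Gen 6 (rule 86): 000000011
Gen 7 (rule 182): 000000100
Gen 8 (rule 154): 000001010
Gen 9 (rule 86): 000011011
Gen 10 (rule 182): 000100100

Answer: never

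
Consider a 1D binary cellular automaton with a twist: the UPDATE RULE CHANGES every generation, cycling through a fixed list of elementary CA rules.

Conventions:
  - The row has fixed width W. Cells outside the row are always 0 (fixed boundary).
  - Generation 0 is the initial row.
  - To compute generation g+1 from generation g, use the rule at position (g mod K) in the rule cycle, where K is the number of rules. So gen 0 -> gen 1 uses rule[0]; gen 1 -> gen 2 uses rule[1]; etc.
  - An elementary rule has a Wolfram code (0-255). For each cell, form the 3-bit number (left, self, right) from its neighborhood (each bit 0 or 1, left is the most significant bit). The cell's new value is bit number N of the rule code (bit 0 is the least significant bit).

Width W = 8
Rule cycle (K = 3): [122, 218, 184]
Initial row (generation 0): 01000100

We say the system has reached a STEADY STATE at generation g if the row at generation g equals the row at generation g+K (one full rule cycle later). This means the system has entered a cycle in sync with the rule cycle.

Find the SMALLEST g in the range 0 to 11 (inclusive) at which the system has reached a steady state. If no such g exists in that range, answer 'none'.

Answer: 3

Derivation:
Gen 0: 01000100
Gen 1 (rule 122): 10101010
Gen 2 (rule 218): 00000001
Gen 3 (rule 184): 00000000
Gen 4 (rule 122): 00000000
Gen 5 (rule 218): 00000000
Gen 6 (rule 184): 00000000
Gen 7 (rule 122): 00000000
Gen 8 (rule 218): 00000000
Gen 9 (rule 184): 00000000
Gen 10 (rule 122): 00000000
Gen 11 (rule 218): 00000000
Gen 12 (rule 184): 00000000
Gen 13 (rule 122): 00000000
Gen 14 (rule 218): 00000000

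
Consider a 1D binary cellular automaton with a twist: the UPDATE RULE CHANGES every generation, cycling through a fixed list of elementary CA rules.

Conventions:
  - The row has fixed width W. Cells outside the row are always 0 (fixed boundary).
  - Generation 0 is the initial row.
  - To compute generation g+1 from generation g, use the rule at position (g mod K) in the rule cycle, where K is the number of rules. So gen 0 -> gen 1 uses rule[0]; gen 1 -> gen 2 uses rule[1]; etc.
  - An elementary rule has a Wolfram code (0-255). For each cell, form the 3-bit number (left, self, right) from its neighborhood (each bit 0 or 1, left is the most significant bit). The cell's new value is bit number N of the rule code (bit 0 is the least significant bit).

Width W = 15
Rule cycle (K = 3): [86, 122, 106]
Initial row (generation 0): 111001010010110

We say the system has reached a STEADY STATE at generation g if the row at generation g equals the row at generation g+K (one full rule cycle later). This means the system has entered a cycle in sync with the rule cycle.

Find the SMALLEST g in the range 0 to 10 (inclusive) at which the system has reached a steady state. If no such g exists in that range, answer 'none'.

Answer: none

Derivation:
Gen 0: 111001010010110
Gen 1 (rule 86): 001111011110011
Gen 2 (rule 122): 011001110011111
Gen 3 (rule 106): 111011010110001
Gen 4 (rule 86): 001001010011011
Gen 5 (rule 122): 010110101111111
Gen 6 (rule 106): 101111011000001
Gen 7 (rule 86): 100001001100011
Gen 8 (rule 122): 010010111110111
Gen 9 (rule 106): 100101100011101
Gen 10 (rule 86): 111100110100101
Gen 11 (rule 122): 100111111011010
Gen 12 (rule 106): 001100001111100
Gen 13 (rule 86): 010110010000110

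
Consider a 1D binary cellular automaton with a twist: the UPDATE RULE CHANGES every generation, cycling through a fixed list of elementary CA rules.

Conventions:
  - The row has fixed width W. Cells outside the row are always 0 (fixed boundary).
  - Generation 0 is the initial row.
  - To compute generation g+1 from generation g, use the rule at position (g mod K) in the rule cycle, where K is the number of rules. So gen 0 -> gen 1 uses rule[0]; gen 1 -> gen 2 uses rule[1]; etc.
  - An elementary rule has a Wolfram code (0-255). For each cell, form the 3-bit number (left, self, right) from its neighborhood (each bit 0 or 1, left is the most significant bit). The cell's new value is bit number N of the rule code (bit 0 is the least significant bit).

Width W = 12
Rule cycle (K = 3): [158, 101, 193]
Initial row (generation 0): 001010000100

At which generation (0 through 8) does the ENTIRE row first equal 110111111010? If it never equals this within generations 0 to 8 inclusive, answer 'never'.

Gen 0: 001010000100
Gen 1 (rule 158): 011011001110
Gen 2 (rule 101): 001101000010
Gen 3 (rule 193): 100100011000
Gen 4 (rule 158): 111110110100
Gen 5 (rule 101): 000011011101
Gen 6 (rule 193): 111001001100
Gen 7 (rule 158): 110111111010
Gen 8 (rule 101): 011000001110

Answer: 7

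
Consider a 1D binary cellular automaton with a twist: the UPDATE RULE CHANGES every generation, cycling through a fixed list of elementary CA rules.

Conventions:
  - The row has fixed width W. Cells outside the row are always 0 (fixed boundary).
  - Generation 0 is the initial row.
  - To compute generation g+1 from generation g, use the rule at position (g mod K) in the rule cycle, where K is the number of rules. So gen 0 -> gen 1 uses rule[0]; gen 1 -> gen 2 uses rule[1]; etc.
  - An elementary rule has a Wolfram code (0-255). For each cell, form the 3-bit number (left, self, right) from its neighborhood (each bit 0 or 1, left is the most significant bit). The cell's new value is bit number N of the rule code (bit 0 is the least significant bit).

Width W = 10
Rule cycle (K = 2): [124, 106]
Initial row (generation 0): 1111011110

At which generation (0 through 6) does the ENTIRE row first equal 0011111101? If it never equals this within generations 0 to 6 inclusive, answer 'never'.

Answer: 3

Derivation:
Gen 0: 1111011110
Gen 1 (rule 124): 1001110011
Gen 2 (rule 106): 0011010111
Gen 3 (rule 124): 0011111101
Gen 4 (rule 106): 0110000110
Gen 5 (rule 124): 0111000111
Gen 6 (rule 106): 1101001101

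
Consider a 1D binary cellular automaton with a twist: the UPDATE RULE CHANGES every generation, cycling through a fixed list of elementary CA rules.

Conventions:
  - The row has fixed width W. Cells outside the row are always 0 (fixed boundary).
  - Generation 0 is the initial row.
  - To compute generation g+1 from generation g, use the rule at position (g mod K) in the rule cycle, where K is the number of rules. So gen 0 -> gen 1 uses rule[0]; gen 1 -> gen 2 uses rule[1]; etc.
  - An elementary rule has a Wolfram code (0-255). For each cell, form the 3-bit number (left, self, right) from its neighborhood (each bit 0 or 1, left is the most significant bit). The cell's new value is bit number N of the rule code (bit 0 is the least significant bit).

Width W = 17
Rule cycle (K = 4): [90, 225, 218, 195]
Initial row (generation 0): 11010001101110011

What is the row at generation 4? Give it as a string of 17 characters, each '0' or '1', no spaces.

Gen 0: 11010001101110011
Gen 1 (rule 90): 11001011101011111
Gen 2 (rule 225): 01000101110101111
Gen 3 (rule 218): 10101001110001111
Gen 4 (rule 195): 00000010110110111

Answer: 00000010110110111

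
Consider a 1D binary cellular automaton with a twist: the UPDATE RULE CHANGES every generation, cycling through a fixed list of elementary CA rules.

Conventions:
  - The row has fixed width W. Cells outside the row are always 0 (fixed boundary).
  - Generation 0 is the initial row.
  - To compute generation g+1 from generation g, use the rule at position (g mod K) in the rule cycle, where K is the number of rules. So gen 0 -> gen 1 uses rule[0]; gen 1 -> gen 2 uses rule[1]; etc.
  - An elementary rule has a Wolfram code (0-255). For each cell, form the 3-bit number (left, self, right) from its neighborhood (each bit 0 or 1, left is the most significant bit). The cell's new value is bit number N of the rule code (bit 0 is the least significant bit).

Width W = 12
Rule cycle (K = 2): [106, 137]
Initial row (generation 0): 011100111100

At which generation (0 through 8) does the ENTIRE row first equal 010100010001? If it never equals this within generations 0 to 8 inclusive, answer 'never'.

Gen 0: 011100111100
Gen 1 (rule 106): 110101100100
Gen 2 (rule 137): 100001000001
Gen 3 (rule 106): 000010000010
Gen 4 (rule 137): 111000111000
Gen 5 (rule 106): 101001101000
Gen 6 (rule 137): 000001000011
Gen 7 (rule 106): 000010000111
Gen 8 (rule 137): 111000110110

Answer: never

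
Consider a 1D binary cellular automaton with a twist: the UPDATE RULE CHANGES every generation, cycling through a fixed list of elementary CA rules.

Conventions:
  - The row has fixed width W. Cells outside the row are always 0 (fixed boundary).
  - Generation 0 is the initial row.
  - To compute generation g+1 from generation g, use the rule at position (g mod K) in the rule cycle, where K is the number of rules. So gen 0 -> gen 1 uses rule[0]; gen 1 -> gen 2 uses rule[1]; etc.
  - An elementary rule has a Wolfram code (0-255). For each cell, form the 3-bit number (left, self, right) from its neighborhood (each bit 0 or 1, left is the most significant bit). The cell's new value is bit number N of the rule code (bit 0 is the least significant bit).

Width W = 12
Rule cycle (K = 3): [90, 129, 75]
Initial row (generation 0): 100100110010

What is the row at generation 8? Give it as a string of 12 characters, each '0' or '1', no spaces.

Gen 0: 100100110010
Gen 1 (rule 90): 011011111101
Gen 2 (rule 129): 000001111000
Gen 3 (rule 75): 111111001011
Gen 4 (rule 90): 100001110011
Gen 5 (rule 129): 001100100000
Gen 6 (rule 75): 111101001111
Gen 7 (rule 90): 100100111001
Gen 8 (rule 129): 000000010000

Answer: 000000010000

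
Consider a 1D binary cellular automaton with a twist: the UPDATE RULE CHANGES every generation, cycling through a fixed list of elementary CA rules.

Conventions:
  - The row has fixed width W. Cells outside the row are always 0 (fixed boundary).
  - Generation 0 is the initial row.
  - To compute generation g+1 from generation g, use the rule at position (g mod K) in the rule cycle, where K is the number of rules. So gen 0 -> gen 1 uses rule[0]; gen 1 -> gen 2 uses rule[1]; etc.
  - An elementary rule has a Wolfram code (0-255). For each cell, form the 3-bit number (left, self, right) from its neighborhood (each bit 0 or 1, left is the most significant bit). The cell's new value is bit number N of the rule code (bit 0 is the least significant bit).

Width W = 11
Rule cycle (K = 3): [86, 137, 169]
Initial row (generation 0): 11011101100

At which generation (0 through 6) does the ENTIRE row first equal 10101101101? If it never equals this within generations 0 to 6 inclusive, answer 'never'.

Answer: never

Derivation:
Gen 0: 11011101100
Gen 1 (rule 86): 01000100110
Gen 2 (rule 137): 00010000100
Gen 3 (rule 169): 11000110001
Gen 4 (rule 86): 01101011011
Gen 5 (rule 137): 01000010010
Gen 6 (rule 169): 00011000000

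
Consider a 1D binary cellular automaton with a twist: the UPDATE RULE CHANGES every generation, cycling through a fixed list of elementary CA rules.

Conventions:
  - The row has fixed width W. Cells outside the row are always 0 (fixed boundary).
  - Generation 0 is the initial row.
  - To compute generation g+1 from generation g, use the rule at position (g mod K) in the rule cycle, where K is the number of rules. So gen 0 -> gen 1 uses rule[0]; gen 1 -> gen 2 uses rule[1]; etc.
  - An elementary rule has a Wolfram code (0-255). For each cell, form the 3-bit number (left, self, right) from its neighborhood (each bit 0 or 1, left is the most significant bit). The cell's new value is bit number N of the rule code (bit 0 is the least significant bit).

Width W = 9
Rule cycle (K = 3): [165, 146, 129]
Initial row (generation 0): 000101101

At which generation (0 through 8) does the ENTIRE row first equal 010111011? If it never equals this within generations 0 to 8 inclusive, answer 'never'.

Answer: never

Derivation:
Gen 0: 000101101
Gen 1 (rule 165): 110110011
Gen 2 (rule 146): 000001100
Gen 3 (rule 129): 111100001
Gen 4 (rule 165): 011001101
Gen 5 (rule 146): 100110000
Gen 6 (rule 129): 000000111
Gen 7 (rule 165): 111110010
Gen 8 (rule 146): 011101101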